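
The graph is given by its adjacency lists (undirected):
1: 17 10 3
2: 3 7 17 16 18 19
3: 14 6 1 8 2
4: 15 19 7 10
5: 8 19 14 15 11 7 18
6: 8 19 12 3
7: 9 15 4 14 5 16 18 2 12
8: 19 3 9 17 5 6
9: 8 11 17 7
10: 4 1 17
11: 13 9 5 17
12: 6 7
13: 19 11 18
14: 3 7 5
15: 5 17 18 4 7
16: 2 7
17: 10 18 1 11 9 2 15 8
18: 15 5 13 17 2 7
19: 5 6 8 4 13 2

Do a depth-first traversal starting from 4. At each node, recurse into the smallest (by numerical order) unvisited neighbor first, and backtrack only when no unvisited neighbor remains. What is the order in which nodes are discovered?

Visit 4
4 → 7
7 → 2
2 → 3
3 → 1
1 → 10
10 → 17
17 → 8
8 → 5
5 → 11
11 → 9
11 → 13
13 → 18
18 → 15
13 → 19
19 → 6
6 → 12
5 → 14
2 → 16

4 -> 7 -> 2 -> 3 -> 1 -> 10 -> 17 -> 8 -> 5 -> 11 -> 9 -> 13 -> 18 -> 15 -> 19 -> 6 -> 12 -> 14 -> 16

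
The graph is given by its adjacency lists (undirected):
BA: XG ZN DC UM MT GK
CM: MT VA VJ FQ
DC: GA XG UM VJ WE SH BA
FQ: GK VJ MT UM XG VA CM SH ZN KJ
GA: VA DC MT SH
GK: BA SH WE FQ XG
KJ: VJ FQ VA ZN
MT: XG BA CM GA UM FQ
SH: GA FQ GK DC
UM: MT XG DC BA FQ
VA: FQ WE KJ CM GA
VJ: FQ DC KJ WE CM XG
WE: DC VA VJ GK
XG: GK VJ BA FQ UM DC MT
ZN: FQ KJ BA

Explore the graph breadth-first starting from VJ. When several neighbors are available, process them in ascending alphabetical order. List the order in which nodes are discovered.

Visit VJ; enqueue CM, DC, FQ, KJ, WE, XG → queue [CM, DC, FQ, KJ, WE, XG]
Visit CM; enqueue MT, VA → queue [DC, FQ, KJ, WE, XG, MT, VA]
Visit DC; enqueue BA, GA, SH, UM → queue [FQ, KJ, WE, XG, MT, VA, BA, GA, SH, UM]
Visit FQ; enqueue GK, ZN → queue [KJ, WE, XG, MT, VA, BA, GA, SH, UM, GK, ZN]
Visit KJ → queue [WE, XG, MT, VA, BA, GA, SH, UM, GK, ZN]
Visit WE → queue [XG, MT, VA, BA, GA, SH, UM, GK, ZN]
Visit XG → queue [MT, VA, BA, GA, SH, UM, GK, ZN]
Visit MT → queue [VA, BA, GA, SH, UM, GK, ZN]
Visit VA → queue [BA, GA, SH, UM, GK, ZN]
Visit BA → queue [GA, SH, UM, GK, ZN]
Visit GA → queue [SH, UM, GK, ZN]
Visit SH → queue [UM, GK, ZN]
Visit UM → queue [GK, ZN]
Visit GK → queue [ZN]
Visit ZN → queue []

VJ CM DC FQ KJ WE XG MT VA BA GA SH UM GK ZN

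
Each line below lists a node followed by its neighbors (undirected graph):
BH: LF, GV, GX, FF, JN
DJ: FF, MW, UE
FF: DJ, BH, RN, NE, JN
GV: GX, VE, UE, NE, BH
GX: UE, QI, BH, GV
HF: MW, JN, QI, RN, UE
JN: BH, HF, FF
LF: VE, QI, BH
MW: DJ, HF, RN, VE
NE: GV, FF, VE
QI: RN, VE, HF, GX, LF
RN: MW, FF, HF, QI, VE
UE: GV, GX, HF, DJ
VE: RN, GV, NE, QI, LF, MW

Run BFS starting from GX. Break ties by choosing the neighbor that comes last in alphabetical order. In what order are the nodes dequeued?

Visit GX; enqueue UE, QI, GV, BH → queue [UE, QI, GV, BH]
Visit UE; enqueue HF, DJ → queue [QI, GV, BH, HF, DJ]
Visit QI; enqueue VE, RN, LF → queue [GV, BH, HF, DJ, VE, RN, LF]
Visit GV; enqueue NE → queue [BH, HF, DJ, VE, RN, LF, NE]
Visit BH; enqueue JN, FF → queue [HF, DJ, VE, RN, LF, NE, JN, FF]
Visit HF; enqueue MW → queue [DJ, VE, RN, LF, NE, JN, FF, MW]
Visit DJ → queue [VE, RN, LF, NE, JN, FF, MW]
Visit VE → queue [RN, LF, NE, JN, FF, MW]
Visit RN → queue [LF, NE, JN, FF, MW]
Visit LF → queue [NE, JN, FF, MW]
Visit NE → queue [JN, FF, MW]
Visit JN → queue [FF, MW]
Visit FF → queue [MW]
Visit MW → queue []

GX UE QI GV BH HF DJ VE RN LF NE JN FF MW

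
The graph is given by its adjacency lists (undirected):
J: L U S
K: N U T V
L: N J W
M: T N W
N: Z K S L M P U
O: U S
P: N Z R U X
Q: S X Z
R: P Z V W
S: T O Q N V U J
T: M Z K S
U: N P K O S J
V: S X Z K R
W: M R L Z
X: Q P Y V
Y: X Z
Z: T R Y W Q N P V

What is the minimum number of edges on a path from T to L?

3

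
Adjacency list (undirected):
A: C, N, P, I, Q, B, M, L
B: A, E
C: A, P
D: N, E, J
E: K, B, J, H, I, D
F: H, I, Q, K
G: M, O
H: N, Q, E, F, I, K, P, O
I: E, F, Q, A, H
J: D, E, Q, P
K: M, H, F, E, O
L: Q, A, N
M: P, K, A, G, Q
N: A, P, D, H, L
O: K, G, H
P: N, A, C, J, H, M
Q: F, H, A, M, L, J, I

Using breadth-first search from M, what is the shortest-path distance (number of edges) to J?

2

Level 0: M
Level 1: A, G, K, P, Q
Level 2: B, C, E, F, H, I, J, L, N, O
Level 3: D
J first appears at level 2.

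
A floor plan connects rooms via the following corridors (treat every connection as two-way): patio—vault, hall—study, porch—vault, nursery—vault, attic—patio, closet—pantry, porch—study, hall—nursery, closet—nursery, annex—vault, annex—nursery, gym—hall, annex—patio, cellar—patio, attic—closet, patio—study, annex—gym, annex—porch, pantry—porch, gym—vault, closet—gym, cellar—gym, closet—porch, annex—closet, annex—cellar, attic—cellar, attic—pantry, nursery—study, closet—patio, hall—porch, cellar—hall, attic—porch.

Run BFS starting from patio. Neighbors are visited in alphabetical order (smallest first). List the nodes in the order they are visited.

patio annex attic cellar closet study vault gym nursery porch pantry hall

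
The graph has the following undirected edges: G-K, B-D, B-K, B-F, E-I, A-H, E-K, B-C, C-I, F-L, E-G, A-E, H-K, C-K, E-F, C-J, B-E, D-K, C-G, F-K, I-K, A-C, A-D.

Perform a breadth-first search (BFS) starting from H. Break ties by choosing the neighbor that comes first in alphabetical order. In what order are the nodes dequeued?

Visit H; enqueue A, K → queue [A, K]
Visit A; enqueue C, D, E → queue [K, C, D, E]
Visit K; enqueue B, F, G, I → queue [C, D, E, B, F, G, I]
Visit C; enqueue J → queue [D, E, B, F, G, I, J]
Visit D → queue [E, B, F, G, I, J]
Visit E → queue [B, F, G, I, J]
Visit B → queue [F, G, I, J]
Visit F; enqueue L → queue [G, I, J, L]
Visit G → queue [I, J, L]
Visit I → queue [J, L]
Visit J → queue [L]
Visit L → queue []

H → A → K → C → D → E → B → F → G → I → J → L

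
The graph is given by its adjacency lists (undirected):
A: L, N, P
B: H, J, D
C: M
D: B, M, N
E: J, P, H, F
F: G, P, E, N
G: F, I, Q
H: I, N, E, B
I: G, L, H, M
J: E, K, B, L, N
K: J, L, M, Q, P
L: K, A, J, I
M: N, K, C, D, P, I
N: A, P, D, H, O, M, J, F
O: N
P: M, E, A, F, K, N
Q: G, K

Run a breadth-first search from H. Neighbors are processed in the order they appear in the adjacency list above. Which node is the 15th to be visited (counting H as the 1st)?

Visit H; enqueue I, N, E, B → queue [I, N, E, B]
Visit I; enqueue G, L, M → queue [N, E, B, G, L, M]
Visit N; enqueue A, P, D, O, J, F → queue [E, B, G, L, M, A, P, D, O, J, F]
Visit E → queue [B, G, L, M, A, P, D, O, J, F]
Visit B → queue [G, L, M, A, P, D, O, J, F]
Visit G; enqueue Q → queue [L, M, A, P, D, O, J, F, Q]
Visit L; enqueue K → queue [M, A, P, D, O, J, F, Q, K]
Visit M; enqueue C → queue [A, P, D, O, J, F, Q, K, C]
Visit A → queue [P, D, O, J, F, Q, K, C]
Visit P → queue [D, O, J, F, Q, K, C]
Visit D → queue [O, J, F, Q, K, C]
Visit O → queue [J, F, Q, K, C]
Visit J → queue [F, Q, K, C]
Visit F → queue [Q, K, C]
Visit Q → queue [K, C]
Visit K → queue [C]
Visit C → queue []

Visit order: H, I, N, E, B, G, L, M, A, P, D, O, J, F, Q, K, C

Q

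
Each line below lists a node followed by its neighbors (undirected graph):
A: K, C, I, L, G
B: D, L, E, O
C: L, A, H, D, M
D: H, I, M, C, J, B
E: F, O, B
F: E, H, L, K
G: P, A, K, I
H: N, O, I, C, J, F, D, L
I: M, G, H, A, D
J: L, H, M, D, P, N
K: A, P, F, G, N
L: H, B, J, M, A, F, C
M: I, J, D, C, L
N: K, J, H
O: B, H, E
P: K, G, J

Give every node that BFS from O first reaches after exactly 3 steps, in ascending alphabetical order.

A, G, K, M, P

Level 0: O
Level 1: B, E, H
Level 2: C, D, F, I, J, L, N
Level 3: A, G, K, M, P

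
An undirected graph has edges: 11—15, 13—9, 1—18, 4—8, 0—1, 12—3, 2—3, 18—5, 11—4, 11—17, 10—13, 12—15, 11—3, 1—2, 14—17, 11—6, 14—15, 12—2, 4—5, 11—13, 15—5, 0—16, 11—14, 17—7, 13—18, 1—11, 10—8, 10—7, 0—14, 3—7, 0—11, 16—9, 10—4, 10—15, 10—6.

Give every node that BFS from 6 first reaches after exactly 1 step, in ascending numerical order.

10, 11

Level 0: 6
Level 1: 10, 11
Level 2: 0, 1, 3, 4, 7, 8, 13, 14, 15, 17
Level 3: 2, 5, 9, 12, 16, 18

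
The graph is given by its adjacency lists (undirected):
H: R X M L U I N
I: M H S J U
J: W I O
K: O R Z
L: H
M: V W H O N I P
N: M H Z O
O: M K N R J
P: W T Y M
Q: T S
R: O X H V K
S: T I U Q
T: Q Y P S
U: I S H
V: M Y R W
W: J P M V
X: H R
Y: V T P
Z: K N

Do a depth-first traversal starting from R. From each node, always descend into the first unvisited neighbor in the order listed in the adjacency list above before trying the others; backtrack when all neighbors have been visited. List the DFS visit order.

R -> O -> M -> V -> Y -> T -> Q -> S -> I -> H -> X -> L -> U -> N -> Z -> K -> J -> W -> P

Visit R
R → O
O → M
M → V
V → Y
Y → T
T → Q
Q → S
S → I
I → H
H → X
H → L
H → U
H → N
N → Z
Z → K
I → J
J → W
W → P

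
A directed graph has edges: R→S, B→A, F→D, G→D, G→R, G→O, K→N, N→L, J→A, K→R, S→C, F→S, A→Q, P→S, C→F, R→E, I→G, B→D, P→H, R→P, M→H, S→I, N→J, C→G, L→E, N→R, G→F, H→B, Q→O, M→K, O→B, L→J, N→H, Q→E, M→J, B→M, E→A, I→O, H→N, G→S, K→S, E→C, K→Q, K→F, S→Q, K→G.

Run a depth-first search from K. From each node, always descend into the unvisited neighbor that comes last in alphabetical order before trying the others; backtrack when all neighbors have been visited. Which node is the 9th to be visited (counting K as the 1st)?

H

Visit K
K → S
S → Q
Q → O
O → B
B → M
M → J
J → A
M → H
H → N
N → R
R → P
R → E
E → C
C → G
G → F
F → D
N → L
S → I

Visit order: K, S, Q, O, B, M, J, A, H, N, R, P, E, C, G, F, D, L, I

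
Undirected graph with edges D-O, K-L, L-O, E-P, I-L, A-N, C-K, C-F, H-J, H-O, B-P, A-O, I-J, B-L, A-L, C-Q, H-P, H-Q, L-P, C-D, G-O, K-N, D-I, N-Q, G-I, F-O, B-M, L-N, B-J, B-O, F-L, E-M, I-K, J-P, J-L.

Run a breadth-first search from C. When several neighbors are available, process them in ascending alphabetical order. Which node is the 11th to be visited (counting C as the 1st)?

G

Visit C; enqueue D, F, K, Q → queue [D, F, K, Q]
Visit D; enqueue I, O → queue [F, K, Q, I, O]
Visit F; enqueue L → queue [K, Q, I, O, L]
Visit K; enqueue N → queue [Q, I, O, L, N]
Visit Q; enqueue H → queue [I, O, L, N, H]
Visit I; enqueue G, J → queue [O, L, N, H, G, J]
Visit O; enqueue A, B → queue [L, N, H, G, J, A, B]
Visit L; enqueue P → queue [N, H, G, J, A, B, P]
Visit N → queue [H, G, J, A, B, P]
Visit H → queue [G, J, A, B, P]
Visit G → queue [J, A, B, P]
Visit J → queue [A, B, P]
Visit A → queue [B, P]
Visit B; enqueue M → queue [P, M]
Visit P; enqueue E → queue [M, E]
Visit M → queue [E]
Visit E → queue []

Visit order: C, D, F, K, Q, I, O, L, N, H, G, J, A, B, P, M, E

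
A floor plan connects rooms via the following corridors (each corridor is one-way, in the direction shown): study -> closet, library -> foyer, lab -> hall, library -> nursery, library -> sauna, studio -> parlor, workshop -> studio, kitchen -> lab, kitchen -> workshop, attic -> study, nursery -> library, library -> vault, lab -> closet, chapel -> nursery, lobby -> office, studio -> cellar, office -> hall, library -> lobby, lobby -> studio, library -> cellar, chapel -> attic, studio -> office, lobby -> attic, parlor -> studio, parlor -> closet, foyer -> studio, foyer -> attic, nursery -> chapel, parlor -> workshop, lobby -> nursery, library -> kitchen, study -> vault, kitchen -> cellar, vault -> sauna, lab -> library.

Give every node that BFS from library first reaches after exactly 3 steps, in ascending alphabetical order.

closet, hall, parlor, study

Level 0: library
Level 1: cellar, foyer, kitchen, lobby, nursery, sauna, vault
Level 2: attic, chapel, lab, office, studio, workshop
Level 3: closet, hall, parlor, study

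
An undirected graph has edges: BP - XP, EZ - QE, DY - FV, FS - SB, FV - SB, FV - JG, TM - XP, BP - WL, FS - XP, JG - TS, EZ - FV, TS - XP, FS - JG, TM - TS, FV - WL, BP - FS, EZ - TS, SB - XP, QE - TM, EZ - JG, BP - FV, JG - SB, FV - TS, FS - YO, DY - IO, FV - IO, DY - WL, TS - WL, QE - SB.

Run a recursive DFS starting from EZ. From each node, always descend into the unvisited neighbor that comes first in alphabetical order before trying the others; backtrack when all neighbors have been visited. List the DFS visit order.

Visit EZ
EZ → FV
FV → BP
BP → FS
FS → JG
JG → SB
SB → QE
QE → TM
TM → TS
TS → WL
WL → DY
DY → IO
TS → XP
FS → YO

EZ FV BP FS JG SB QE TM TS WL DY IO XP YO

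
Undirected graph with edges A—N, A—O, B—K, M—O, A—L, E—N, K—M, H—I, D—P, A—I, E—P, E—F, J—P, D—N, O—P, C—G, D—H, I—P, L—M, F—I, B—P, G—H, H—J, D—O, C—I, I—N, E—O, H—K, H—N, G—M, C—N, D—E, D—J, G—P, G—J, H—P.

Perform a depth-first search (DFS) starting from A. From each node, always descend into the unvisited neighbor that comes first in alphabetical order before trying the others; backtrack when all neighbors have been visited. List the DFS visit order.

A, I, C, G, H, D, E, F, N, O, M, K, B, P, J, L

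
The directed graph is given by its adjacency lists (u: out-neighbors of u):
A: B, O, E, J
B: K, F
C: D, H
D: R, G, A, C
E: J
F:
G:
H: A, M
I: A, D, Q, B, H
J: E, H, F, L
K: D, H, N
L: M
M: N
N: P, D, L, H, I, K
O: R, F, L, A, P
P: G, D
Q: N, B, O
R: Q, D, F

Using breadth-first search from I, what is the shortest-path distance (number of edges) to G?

Level 0: I
Level 1: A, B, D, H, Q
Level 2: C, E, F, G, J, K, M, N, O, R
Level 3: L, P
G first appears at level 2.

2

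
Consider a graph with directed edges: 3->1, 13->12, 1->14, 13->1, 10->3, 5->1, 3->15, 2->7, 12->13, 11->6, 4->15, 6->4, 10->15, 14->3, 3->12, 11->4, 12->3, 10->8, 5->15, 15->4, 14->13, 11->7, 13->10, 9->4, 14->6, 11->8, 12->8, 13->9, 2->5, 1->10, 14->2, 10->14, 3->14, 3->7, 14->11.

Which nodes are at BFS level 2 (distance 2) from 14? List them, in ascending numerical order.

1, 4, 5, 7, 8, 9, 10, 12, 15

Level 0: 14
Level 1: 2, 3, 6, 11, 13
Level 2: 1, 4, 5, 7, 8, 9, 10, 12, 15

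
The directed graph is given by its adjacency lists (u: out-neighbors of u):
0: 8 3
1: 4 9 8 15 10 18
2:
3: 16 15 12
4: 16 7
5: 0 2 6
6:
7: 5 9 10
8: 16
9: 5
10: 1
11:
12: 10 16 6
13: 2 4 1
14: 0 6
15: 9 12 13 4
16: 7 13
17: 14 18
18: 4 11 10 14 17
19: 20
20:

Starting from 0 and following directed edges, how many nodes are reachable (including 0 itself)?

BFS from 0 visits: 0, 8, 3, 16, 15, 12, 7, 13, 9, 4, 10, 6, 5, 2, 1, 18, 11, 14, 17
Reachable nodes: 19 of 21 total.

19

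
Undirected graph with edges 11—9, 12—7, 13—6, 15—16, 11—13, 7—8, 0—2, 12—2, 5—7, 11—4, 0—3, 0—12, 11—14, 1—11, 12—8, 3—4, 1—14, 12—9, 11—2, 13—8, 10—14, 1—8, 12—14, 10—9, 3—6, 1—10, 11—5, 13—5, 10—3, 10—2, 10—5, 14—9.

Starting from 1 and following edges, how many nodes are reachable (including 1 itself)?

BFS from 1 visits: 1, 8, 10, 11, 14, 7, 12, 13, 2, 3, 5, 9, 4, 0, 6
Reachable nodes: 15 of 17 total.

15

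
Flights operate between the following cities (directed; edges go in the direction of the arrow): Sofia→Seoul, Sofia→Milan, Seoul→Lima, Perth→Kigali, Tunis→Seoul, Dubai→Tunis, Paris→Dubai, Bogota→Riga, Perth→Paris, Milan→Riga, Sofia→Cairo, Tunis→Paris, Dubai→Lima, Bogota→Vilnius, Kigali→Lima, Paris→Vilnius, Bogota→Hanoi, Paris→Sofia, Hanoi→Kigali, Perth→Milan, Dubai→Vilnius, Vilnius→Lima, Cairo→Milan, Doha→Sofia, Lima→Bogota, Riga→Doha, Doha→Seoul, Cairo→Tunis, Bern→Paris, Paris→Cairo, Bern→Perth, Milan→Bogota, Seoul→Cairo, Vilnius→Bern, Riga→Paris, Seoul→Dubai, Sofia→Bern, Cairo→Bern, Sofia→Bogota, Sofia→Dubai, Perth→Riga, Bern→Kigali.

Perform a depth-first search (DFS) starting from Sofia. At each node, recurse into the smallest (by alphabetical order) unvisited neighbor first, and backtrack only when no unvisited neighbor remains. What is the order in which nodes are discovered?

Sofia -> Bern -> Kigali -> Lima -> Bogota -> Hanoi -> Riga -> Doha -> Seoul -> Cairo -> Milan -> Tunis -> Paris -> Dubai -> Vilnius -> Perth

Visit Sofia
Sofia → Bern
Bern → Kigali
Kigali → Lima
Lima → Bogota
Bogota → Hanoi
Bogota → Riga
Riga → Doha
Doha → Seoul
Seoul → Cairo
Cairo → Milan
Cairo → Tunis
Tunis → Paris
Paris → Dubai
Dubai → Vilnius
Bern → Perth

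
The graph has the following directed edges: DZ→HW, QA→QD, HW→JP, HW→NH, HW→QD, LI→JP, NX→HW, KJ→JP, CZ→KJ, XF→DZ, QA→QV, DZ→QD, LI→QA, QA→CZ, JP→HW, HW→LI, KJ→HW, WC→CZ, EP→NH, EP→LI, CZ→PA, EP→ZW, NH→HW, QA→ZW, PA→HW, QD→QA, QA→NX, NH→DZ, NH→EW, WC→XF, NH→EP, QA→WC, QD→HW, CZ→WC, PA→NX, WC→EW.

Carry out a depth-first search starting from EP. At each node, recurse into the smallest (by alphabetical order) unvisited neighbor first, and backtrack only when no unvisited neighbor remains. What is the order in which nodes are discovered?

EP -> LI -> JP -> HW -> NH -> DZ -> QD -> QA -> CZ -> KJ -> PA -> NX -> WC -> EW -> XF -> QV -> ZW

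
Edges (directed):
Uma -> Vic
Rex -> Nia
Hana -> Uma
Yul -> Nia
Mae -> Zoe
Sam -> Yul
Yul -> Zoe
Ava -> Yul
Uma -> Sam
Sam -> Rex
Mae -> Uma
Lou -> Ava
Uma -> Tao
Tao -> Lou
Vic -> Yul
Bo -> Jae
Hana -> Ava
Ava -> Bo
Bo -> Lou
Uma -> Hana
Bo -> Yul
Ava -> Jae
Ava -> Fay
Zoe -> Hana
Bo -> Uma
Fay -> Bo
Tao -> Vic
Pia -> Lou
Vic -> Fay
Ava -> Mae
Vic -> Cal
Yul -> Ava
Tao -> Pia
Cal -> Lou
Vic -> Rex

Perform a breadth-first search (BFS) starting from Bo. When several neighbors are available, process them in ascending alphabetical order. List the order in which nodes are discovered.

Visit Bo; enqueue Jae, Lou, Uma, Yul → queue [Jae, Lou, Uma, Yul]
Visit Jae → queue [Lou, Uma, Yul]
Visit Lou; enqueue Ava → queue [Uma, Yul, Ava]
Visit Uma; enqueue Hana, Sam, Tao, Vic → queue [Yul, Ava, Hana, Sam, Tao, Vic]
Visit Yul; enqueue Nia, Zoe → queue [Ava, Hana, Sam, Tao, Vic, Nia, Zoe]
Visit Ava; enqueue Fay, Mae → queue [Hana, Sam, Tao, Vic, Nia, Zoe, Fay, Mae]
Visit Hana → queue [Sam, Tao, Vic, Nia, Zoe, Fay, Mae]
Visit Sam; enqueue Rex → queue [Tao, Vic, Nia, Zoe, Fay, Mae, Rex]
Visit Tao; enqueue Pia → queue [Vic, Nia, Zoe, Fay, Mae, Rex, Pia]
Visit Vic; enqueue Cal → queue [Nia, Zoe, Fay, Mae, Rex, Pia, Cal]
Visit Nia → queue [Zoe, Fay, Mae, Rex, Pia, Cal]
Visit Zoe → queue [Fay, Mae, Rex, Pia, Cal]
Visit Fay → queue [Mae, Rex, Pia, Cal]
Visit Mae → queue [Rex, Pia, Cal]
Visit Rex → queue [Pia, Cal]
Visit Pia → queue [Cal]
Visit Cal → queue []

Bo -> Jae -> Lou -> Uma -> Yul -> Ava -> Hana -> Sam -> Tao -> Vic -> Nia -> Zoe -> Fay -> Mae -> Rex -> Pia -> Cal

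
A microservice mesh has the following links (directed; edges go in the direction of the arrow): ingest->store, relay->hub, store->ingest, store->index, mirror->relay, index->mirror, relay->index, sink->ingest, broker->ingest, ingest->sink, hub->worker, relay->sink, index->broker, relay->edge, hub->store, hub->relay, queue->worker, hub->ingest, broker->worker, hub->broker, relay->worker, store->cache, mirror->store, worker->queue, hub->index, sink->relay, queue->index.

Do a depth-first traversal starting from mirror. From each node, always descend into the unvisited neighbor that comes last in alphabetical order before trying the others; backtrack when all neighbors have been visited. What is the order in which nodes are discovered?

Visit mirror
mirror → store
store → ingest
ingest → sink
sink → relay
relay → worker
worker → queue
queue → index
index → broker
relay → hub
relay → edge
store → cache

mirror, store, ingest, sink, relay, worker, queue, index, broker, hub, edge, cache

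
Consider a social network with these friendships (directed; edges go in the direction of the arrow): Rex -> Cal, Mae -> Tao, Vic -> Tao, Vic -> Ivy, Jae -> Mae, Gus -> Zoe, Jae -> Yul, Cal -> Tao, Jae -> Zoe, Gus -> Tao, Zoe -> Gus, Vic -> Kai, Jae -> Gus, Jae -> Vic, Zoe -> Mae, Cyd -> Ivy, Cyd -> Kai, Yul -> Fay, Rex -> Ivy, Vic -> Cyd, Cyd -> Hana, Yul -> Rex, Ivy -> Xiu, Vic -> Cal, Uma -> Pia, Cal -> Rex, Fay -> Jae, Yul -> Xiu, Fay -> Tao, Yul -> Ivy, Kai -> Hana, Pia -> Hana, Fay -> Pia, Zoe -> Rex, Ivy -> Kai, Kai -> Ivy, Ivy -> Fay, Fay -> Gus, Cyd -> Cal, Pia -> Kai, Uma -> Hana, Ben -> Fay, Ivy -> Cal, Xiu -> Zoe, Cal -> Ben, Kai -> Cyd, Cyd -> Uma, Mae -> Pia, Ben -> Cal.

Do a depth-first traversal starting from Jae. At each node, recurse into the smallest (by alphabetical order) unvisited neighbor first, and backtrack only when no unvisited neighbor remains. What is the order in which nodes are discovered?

Jae, Gus, Tao, Zoe, Mae, Pia, Hana, Kai, Cyd, Cal, Ben, Fay, Rex, Ivy, Xiu, Uma, Vic, Yul

Visit Jae
Jae → Gus
Gus → Tao
Gus → Zoe
Zoe → Mae
Mae → Pia
Pia → Hana
Pia → Kai
Kai → Cyd
Cyd → Cal
Cal → Ben
Ben → Fay
Cal → Rex
Rex → Ivy
Ivy → Xiu
Cyd → Uma
Jae → Vic
Jae → Yul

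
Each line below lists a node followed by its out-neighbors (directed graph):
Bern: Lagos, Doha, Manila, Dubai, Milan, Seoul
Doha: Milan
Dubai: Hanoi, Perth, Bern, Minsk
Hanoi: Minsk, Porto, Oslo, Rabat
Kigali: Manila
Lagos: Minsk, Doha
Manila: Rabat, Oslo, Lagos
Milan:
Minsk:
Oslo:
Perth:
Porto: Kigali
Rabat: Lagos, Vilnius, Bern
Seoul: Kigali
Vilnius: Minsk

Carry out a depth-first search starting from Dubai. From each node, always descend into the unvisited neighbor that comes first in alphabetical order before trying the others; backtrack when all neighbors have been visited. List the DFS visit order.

Dubai -> Bern -> Doha -> Milan -> Lagos -> Minsk -> Manila -> Oslo -> Rabat -> Vilnius -> Seoul -> Kigali -> Hanoi -> Porto -> Perth

Visit Dubai
Dubai → Bern
Bern → Doha
Doha → Milan
Bern → Lagos
Lagos → Minsk
Bern → Manila
Manila → Oslo
Manila → Rabat
Rabat → Vilnius
Bern → Seoul
Seoul → Kigali
Dubai → Hanoi
Hanoi → Porto
Dubai → Perth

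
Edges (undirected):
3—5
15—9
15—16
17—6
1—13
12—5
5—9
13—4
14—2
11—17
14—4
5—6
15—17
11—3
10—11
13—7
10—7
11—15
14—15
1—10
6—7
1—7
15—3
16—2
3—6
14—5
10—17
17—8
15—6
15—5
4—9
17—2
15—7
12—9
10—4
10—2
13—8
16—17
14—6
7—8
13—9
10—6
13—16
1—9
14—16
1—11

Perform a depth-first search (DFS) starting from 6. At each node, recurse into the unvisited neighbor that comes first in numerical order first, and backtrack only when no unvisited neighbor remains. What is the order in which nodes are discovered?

6 -> 3 -> 5 -> 9 -> 1 -> 7 -> 8 -> 13 -> 4 -> 10 -> 2 -> 14 -> 15 -> 11 -> 17 -> 16 -> 12

Visit 6
6 → 3
3 → 5
5 → 9
9 → 1
1 → 7
7 → 8
8 → 13
13 → 4
4 → 10
10 → 2
2 → 14
14 → 15
15 → 11
11 → 17
17 → 16
9 → 12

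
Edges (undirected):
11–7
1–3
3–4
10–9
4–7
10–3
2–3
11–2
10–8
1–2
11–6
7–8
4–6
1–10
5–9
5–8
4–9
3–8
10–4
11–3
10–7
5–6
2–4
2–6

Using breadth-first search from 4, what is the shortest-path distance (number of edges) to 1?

Level 0: 4
Level 1: 2, 3, 6, 7, 9, 10
Level 2: 1, 5, 8, 11
1 first appears at level 2.

2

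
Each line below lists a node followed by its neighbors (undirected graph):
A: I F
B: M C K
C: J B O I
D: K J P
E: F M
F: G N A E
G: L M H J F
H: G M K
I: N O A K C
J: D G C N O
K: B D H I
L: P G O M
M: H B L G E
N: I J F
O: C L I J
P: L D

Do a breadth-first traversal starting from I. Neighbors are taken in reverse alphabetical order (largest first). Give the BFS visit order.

I O N K C A L J F H D B P M G E

Visit I; enqueue O, N, K, C, A → queue [O, N, K, C, A]
Visit O; enqueue L, J → queue [N, K, C, A, L, J]
Visit N; enqueue F → queue [K, C, A, L, J, F]
Visit K; enqueue H, D, B → queue [C, A, L, J, F, H, D, B]
Visit C → queue [A, L, J, F, H, D, B]
Visit A → queue [L, J, F, H, D, B]
Visit L; enqueue P, M, G → queue [J, F, H, D, B, P, M, G]
Visit J → queue [F, H, D, B, P, M, G]
Visit F; enqueue E → queue [H, D, B, P, M, G, E]
Visit H → queue [D, B, P, M, G, E]
Visit D → queue [B, P, M, G, E]
Visit B → queue [P, M, G, E]
Visit P → queue [M, G, E]
Visit M → queue [G, E]
Visit G → queue [E]
Visit E → queue []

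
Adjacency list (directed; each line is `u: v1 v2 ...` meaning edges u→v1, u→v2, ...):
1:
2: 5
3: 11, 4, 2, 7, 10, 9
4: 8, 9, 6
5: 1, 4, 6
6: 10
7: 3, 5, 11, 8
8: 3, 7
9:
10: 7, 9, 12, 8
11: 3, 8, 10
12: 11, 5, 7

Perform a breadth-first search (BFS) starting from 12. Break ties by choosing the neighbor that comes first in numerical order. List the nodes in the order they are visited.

Visit 12; enqueue 5, 7, 11 → queue [5, 7, 11]
Visit 5; enqueue 1, 4, 6 → queue [7, 11, 1, 4, 6]
Visit 7; enqueue 3, 8 → queue [11, 1, 4, 6, 3, 8]
Visit 11; enqueue 10 → queue [1, 4, 6, 3, 8, 10]
Visit 1 → queue [4, 6, 3, 8, 10]
Visit 4; enqueue 9 → queue [6, 3, 8, 10, 9]
Visit 6 → queue [3, 8, 10, 9]
Visit 3; enqueue 2 → queue [8, 10, 9, 2]
Visit 8 → queue [10, 9, 2]
Visit 10 → queue [9, 2]
Visit 9 → queue [2]
Visit 2 → queue []

12 → 5 → 7 → 11 → 1 → 4 → 6 → 3 → 8 → 10 → 9 → 2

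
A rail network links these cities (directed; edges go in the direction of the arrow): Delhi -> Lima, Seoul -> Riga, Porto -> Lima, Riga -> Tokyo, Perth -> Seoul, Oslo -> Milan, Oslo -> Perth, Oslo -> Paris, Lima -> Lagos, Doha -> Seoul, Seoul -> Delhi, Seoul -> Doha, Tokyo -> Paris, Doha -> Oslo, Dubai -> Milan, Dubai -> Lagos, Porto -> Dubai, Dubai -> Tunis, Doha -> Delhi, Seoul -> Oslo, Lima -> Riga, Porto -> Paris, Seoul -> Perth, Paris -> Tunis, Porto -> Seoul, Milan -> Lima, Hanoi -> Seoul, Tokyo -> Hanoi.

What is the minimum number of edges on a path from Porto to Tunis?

Level 0: Porto
Level 1: Dubai, Lima, Paris, Seoul
Level 2: Delhi, Doha, Lagos, Milan, Oslo, Perth, Riga, Tunis
Level 3: Tokyo
Level 4: Hanoi
Tunis first appears at level 2.

2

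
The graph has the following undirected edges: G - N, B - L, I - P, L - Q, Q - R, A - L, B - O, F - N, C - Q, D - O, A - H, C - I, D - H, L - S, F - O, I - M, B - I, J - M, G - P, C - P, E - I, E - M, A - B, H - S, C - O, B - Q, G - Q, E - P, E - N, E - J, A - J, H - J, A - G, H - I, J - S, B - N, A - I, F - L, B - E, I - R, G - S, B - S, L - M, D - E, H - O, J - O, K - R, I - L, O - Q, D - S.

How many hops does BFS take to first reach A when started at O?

Level 0: O
Level 1: B, C, D, F, H, J, Q
Level 2: A, E, G, I, L, M, N, P, R, S
Level 3: K
A first appears at level 2.

2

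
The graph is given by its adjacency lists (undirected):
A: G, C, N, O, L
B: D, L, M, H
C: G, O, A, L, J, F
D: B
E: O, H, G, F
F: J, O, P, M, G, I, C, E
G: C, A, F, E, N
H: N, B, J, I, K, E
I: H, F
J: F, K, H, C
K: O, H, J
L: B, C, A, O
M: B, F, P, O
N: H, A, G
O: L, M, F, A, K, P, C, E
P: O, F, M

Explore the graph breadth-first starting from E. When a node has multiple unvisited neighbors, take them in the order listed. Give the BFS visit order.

E, O, H, G, F, L, M, A, K, P, C, N, B, J, I, D

Visit E; enqueue O, H, G, F → queue [O, H, G, F]
Visit O; enqueue L, M, A, K, P, C → queue [H, G, F, L, M, A, K, P, C]
Visit H; enqueue N, B, J, I → queue [G, F, L, M, A, K, P, C, N, B, J, I]
Visit G → queue [F, L, M, A, K, P, C, N, B, J, I]
Visit F → queue [L, M, A, K, P, C, N, B, J, I]
Visit L → queue [M, A, K, P, C, N, B, J, I]
Visit M → queue [A, K, P, C, N, B, J, I]
Visit A → queue [K, P, C, N, B, J, I]
Visit K → queue [P, C, N, B, J, I]
Visit P → queue [C, N, B, J, I]
Visit C → queue [N, B, J, I]
Visit N → queue [B, J, I]
Visit B; enqueue D → queue [J, I, D]
Visit J → queue [I, D]
Visit I → queue [D]
Visit D → queue []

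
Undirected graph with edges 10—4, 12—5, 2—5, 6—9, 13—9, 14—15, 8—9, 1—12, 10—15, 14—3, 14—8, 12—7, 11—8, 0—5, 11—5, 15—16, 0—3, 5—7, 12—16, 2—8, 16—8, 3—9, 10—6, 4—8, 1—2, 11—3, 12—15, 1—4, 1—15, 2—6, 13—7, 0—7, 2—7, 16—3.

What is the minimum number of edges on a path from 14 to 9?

2

Level 0: 14
Level 1: 3, 8, 15
Level 2: 0, 1, 2, 4, 9, 10, 11, 12, 16
Level 3: 5, 6, 7, 13
9 first appears at level 2.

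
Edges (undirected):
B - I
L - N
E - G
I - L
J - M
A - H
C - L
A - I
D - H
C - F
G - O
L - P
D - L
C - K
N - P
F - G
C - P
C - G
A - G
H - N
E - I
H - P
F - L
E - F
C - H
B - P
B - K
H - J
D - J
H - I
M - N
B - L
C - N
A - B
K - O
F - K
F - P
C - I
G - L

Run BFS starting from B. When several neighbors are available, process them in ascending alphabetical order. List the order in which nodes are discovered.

B -> A -> I -> K -> L -> P -> G -> H -> C -> E -> F -> O -> D -> N -> J -> M

Visit B; enqueue A, I, K, L, P → queue [A, I, K, L, P]
Visit A; enqueue G, H → queue [I, K, L, P, G, H]
Visit I; enqueue C, E → queue [K, L, P, G, H, C, E]
Visit K; enqueue F, O → queue [L, P, G, H, C, E, F, O]
Visit L; enqueue D, N → queue [P, G, H, C, E, F, O, D, N]
Visit P → queue [G, H, C, E, F, O, D, N]
Visit G → queue [H, C, E, F, O, D, N]
Visit H; enqueue J → queue [C, E, F, O, D, N, J]
Visit C → queue [E, F, O, D, N, J]
Visit E → queue [F, O, D, N, J]
Visit F → queue [O, D, N, J]
Visit O → queue [D, N, J]
Visit D → queue [N, J]
Visit N; enqueue M → queue [J, M]
Visit J → queue [M]
Visit M → queue []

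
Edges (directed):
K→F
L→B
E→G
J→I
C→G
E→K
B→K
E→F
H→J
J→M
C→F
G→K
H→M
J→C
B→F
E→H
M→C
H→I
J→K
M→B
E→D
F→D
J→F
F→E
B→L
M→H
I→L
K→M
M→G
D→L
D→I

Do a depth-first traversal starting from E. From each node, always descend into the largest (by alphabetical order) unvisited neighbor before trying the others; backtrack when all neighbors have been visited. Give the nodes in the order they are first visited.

E, K, M, H, J, I, L, B, F, D, C, G

Visit E
E → K
K → M
M → H
H → J
J → I
I → L
L → B
B → F
F → D
J → C
C → G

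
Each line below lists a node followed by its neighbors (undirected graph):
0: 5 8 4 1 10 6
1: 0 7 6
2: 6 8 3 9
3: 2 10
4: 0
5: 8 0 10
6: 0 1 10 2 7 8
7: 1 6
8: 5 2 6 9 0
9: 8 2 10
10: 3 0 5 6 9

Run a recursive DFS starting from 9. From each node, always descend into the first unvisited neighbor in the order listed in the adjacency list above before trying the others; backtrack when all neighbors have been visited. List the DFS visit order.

9, 8, 5, 0, 4, 1, 7, 6, 10, 3, 2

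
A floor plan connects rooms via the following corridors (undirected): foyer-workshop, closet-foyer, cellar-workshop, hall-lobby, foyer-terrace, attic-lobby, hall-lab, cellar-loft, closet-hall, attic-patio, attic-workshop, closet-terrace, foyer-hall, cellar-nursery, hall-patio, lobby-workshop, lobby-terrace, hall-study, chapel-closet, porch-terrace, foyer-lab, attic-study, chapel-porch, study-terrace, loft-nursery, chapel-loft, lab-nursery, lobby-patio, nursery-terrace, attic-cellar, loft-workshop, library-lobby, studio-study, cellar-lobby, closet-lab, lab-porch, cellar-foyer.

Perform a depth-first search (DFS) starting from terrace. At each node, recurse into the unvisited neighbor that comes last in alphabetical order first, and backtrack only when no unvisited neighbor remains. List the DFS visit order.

Visit terrace
terrace → study
study → studio
study → hall
hall → patio
patio → lobby
lobby → workshop
workshop → loft
loft → nursery
nursery → lab
lab → porch
porch → chapel
chapel → closet
closet → foyer
foyer → cellar
cellar → attic
lobby → library

terrace, study, studio, hall, patio, lobby, workshop, loft, nursery, lab, porch, chapel, closet, foyer, cellar, attic, library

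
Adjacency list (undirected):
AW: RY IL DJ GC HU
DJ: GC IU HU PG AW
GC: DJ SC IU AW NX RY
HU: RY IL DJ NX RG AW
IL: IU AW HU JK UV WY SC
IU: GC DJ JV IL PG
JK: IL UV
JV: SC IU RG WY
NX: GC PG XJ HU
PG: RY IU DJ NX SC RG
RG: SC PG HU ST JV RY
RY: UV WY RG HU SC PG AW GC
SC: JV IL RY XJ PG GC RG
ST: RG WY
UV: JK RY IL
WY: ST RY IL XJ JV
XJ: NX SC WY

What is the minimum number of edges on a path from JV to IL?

2

Level 0: JV
Level 1: IU, RG, SC, WY
Level 2: DJ, GC, HU, IL, PG, RY, ST, XJ
Level 3: AW, JK, NX, UV
IL first appears at level 2.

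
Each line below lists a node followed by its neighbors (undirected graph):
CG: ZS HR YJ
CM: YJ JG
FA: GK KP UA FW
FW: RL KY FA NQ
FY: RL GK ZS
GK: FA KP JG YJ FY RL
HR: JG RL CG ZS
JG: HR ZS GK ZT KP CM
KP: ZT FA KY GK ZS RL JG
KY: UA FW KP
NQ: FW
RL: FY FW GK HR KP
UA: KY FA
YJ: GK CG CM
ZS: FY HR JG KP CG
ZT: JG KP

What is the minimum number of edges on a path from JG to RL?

2

Level 0: JG
Level 1: CM, GK, HR, KP, ZS, ZT
Level 2: CG, FA, FY, KY, RL, YJ
Level 3: FW, UA
Level 4: NQ
RL first appears at level 2.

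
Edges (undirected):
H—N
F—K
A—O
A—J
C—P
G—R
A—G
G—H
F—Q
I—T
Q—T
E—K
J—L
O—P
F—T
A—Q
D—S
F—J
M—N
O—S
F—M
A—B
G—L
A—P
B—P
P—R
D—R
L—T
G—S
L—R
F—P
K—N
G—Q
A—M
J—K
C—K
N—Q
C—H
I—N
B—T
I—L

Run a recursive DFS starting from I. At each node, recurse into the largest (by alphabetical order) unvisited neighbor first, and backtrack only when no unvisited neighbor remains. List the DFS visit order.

Visit I
I → T
T → Q
Q → N
N → M
M → F
F → P
P → R
R → L
L → J
J → K
K → E
K → C
C → H
H → G
G → S
S → O
O → A
A → B
S → D

I T Q N M F P R L J K E C H G S O A B D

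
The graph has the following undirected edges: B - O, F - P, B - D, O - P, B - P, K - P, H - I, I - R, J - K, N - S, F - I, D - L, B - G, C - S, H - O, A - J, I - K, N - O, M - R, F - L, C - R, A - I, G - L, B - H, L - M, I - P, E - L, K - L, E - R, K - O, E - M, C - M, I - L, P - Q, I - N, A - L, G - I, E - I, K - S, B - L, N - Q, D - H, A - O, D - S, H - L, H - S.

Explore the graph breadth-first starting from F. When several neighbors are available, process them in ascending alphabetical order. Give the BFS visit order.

F, I, L, P, A, E, G, H, K, N, R, B, D, M, O, Q, J, S, C

Visit F; enqueue I, L, P → queue [I, L, P]
Visit I; enqueue A, E, G, H, K, N, R → queue [L, P, A, E, G, H, K, N, R]
Visit L; enqueue B, D, M → queue [P, A, E, G, H, K, N, R, B, D, M]
Visit P; enqueue O, Q → queue [A, E, G, H, K, N, R, B, D, M, O, Q]
Visit A; enqueue J → queue [E, G, H, K, N, R, B, D, M, O, Q, J]
Visit E → queue [G, H, K, N, R, B, D, M, O, Q, J]
Visit G → queue [H, K, N, R, B, D, M, O, Q, J]
Visit H; enqueue S → queue [K, N, R, B, D, M, O, Q, J, S]
Visit K → queue [N, R, B, D, M, O, Q, J, S]
Visit N → queue [R, B, D, M, O, Q, J, S]
Visit R; enqueue C → queue [B, D, M, O, Q, J, S, C]
Visit B → queue [D, M, O, Q, J, S, C]
Visit D → queue [M, O, Q, J, S, C]
Visit M → queue [O, Q, J, S, C]
Visit O → queue [Q, J, S, C]
Visit Q → queue [J, S, C]
Visit J → queue [S, C]
Visit S → queue [C]
Visit C → queue []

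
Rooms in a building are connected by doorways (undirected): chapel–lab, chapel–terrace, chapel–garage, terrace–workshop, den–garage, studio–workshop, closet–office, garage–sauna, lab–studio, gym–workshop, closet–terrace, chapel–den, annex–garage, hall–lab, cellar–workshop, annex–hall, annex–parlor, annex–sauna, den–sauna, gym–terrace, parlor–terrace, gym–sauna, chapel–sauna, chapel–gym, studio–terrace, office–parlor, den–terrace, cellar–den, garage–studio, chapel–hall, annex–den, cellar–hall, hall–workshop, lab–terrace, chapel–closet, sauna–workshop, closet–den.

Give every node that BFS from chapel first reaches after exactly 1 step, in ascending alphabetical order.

closet, den, garage, gym, hall, lab, sauna, terrace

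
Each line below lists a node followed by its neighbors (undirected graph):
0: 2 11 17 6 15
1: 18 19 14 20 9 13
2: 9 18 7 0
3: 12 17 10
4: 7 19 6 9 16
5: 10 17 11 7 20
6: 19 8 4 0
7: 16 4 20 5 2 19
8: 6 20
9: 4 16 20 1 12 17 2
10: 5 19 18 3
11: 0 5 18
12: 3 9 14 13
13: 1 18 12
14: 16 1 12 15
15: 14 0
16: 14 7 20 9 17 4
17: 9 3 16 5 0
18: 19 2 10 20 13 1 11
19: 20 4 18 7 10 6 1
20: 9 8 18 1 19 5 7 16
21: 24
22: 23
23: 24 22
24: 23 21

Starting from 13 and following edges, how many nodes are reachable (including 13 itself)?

BFS from 13 visits: 13, 1, 12, 18, 9, 14, 19, 20, 3, 2, 10, 11, 4, 16, 17, 15, 6, 7, 5, 8, 0
Reachable nodes: 21 of 25 total.

21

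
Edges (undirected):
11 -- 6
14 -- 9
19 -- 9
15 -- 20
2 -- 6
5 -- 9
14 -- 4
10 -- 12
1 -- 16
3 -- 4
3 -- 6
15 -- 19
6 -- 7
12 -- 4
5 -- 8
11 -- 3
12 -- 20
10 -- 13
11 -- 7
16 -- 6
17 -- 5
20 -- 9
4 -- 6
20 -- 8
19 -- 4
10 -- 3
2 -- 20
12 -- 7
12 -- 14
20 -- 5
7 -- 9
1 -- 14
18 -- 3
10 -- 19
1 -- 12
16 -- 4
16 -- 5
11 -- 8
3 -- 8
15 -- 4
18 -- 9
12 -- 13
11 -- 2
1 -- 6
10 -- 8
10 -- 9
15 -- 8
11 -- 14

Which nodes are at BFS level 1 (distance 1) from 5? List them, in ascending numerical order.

Level 0: 5
Level 1: 8, 9, 16, 17, 20
Level 2: 1, 2, 3, 4, 6, 7, 10, 11, 12, 14, 15, 18, 19
Level 3: 13

8, 9, 16, 17, 20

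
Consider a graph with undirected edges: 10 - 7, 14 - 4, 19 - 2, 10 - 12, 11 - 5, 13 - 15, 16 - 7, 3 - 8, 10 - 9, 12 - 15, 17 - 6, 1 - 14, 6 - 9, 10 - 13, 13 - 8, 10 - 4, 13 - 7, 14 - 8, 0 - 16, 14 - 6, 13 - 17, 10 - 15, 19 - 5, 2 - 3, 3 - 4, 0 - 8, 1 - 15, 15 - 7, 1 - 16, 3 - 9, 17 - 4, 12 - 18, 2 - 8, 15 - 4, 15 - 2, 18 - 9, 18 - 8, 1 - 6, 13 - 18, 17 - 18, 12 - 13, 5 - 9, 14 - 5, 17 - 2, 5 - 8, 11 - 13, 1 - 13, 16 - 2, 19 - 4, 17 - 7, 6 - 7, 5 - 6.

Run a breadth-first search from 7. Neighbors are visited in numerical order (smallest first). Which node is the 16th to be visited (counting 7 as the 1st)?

18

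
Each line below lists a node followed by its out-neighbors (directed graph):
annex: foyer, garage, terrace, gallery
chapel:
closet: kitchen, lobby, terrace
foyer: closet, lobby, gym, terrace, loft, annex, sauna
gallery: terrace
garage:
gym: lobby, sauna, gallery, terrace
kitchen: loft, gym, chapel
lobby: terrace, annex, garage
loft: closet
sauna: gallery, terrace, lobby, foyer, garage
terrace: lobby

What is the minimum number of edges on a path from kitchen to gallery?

2

Level 0: kitchen
Level 1: chapel, gym, loft
Level 2: closet, gallery, lobby, sauna, terrace
Level 3: annex, foyer, garage
gallery first appears at level 2.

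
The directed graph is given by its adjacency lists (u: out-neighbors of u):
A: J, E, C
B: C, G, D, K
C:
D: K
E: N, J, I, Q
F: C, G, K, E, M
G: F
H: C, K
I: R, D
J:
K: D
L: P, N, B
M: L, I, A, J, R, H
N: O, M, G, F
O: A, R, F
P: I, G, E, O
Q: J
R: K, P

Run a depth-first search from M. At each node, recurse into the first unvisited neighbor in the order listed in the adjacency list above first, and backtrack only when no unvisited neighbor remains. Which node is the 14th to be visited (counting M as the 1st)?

Visit M
M → L
L → P
P → I
I → R
R → K
K → D
P → G
G → F
F → C
F → E
E → N
N → O
O → A
A → J
E → Q
L → B
M → H

Visit order: M, L, P, I, R, K, D, G, F, C, E, N, O, A, J, Q, B, H

A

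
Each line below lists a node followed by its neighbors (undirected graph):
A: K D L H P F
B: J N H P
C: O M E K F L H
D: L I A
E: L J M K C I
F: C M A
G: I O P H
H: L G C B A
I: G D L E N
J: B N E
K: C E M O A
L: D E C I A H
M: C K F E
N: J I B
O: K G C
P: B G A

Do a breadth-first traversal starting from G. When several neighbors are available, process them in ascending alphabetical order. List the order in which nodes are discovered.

G -> H -> I -> O -> P -> A -> B -> C -> L -> D -> E -> N -> K -> F -> J -> M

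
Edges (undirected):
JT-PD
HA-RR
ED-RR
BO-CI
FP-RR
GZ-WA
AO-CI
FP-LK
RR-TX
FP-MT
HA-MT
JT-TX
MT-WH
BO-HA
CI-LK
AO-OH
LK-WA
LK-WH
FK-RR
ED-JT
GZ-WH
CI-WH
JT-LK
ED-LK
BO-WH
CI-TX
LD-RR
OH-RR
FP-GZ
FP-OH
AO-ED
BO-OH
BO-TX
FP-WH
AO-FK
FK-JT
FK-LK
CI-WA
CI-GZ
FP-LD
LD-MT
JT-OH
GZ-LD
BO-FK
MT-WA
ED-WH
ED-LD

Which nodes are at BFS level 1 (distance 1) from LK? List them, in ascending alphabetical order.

Level 0: LK
Level 1: CI, ED, FK, FP, JT, WA, WH
Level 2: AO, BO, GZ, LD, MT, OH, PD, RR, TX
Level 3: HA

CI, ED, FK, FP, JT, WA, WH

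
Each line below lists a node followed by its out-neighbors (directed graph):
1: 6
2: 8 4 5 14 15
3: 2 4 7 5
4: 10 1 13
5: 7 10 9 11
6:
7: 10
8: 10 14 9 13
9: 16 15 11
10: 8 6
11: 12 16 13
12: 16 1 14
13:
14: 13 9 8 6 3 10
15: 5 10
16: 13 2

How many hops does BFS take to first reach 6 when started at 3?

3

Level 0: 3
Level 1: 2, 4, 5, 7
Level 2: 1, 8, 9, 10, 11, 13, 14, 15
Level 3: 6, 12, 16
6 first appears at level 3.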